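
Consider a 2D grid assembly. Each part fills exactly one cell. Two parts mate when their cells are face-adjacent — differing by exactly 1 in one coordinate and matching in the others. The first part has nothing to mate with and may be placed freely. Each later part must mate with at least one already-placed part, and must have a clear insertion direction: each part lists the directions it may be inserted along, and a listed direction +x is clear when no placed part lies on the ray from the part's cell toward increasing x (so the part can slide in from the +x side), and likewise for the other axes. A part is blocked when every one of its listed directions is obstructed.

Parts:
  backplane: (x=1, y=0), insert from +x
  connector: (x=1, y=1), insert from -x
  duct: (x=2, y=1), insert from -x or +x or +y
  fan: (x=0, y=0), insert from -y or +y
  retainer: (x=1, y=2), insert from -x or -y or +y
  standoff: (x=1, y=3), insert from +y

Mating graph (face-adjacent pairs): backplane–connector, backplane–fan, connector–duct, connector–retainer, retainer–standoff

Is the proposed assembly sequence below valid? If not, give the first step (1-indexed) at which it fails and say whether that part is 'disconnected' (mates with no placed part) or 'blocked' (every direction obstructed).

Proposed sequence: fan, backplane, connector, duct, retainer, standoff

1. fan@(0, 0) [-y clear] — {fan}
2. backplane@(1, 0) [+x clear] — {backplane, fan}
3. connector@(1, 1) [-x clear] — {backplane, connector, fan}
4. duct@(2, 1) [+x clear] — {backplane, connector, duct, fan}
5. retainer@(1, 2) [-x clear] — {backplane, connector, duct, fan, retainer}
6. standoff@(1, 3) [+y clear] — {backplane, connector, duct, fan, retainer, standoff}

Valid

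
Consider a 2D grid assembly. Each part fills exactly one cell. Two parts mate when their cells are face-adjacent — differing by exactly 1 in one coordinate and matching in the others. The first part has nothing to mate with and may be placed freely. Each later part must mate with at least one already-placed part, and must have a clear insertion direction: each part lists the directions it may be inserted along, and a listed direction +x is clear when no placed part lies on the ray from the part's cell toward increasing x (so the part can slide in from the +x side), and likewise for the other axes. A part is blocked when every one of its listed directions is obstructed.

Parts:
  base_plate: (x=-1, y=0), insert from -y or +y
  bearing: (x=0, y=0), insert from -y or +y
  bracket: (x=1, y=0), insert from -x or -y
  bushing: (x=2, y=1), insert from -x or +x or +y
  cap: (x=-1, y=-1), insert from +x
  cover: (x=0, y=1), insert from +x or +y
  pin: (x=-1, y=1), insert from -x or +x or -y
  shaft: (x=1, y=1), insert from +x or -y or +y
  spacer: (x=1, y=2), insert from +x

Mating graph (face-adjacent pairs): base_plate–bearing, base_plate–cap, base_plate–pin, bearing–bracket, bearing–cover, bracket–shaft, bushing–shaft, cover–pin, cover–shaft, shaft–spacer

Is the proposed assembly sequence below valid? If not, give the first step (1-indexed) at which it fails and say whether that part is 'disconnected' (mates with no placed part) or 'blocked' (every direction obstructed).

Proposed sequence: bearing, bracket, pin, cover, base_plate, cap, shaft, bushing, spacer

1. bearing@(0, 0) [-y clear] — {bearing}
2. bracket@(1, 0) [-y clear] — {bearing, bracket}
3. pin@(-1, 1) — no placed neighbour ⇒ disconnected

Invalid at step 3 (disconnected)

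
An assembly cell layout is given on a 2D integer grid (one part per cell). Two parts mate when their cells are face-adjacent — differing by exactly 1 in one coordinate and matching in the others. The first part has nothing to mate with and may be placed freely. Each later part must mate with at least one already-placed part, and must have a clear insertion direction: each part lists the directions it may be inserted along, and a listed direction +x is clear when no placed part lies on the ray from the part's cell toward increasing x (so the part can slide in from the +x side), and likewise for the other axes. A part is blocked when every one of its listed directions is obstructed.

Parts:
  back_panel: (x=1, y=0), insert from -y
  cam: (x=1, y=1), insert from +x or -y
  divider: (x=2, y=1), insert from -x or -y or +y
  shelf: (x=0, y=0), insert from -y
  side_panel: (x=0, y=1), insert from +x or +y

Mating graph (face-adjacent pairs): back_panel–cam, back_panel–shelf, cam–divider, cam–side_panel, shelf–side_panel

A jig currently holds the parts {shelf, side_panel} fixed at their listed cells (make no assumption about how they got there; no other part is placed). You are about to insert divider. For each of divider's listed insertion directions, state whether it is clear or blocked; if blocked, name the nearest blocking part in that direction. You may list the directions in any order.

-x: nearest on ray is side_panel@(0, 1) ⇒ blocked
-y: ray from divider(2, 1) has no placed part ⇒ clear
+y: ray from divider(2, 1) has no placed part ⇒ clear

+y: clear; -x: blocked by side_panel; -y: clear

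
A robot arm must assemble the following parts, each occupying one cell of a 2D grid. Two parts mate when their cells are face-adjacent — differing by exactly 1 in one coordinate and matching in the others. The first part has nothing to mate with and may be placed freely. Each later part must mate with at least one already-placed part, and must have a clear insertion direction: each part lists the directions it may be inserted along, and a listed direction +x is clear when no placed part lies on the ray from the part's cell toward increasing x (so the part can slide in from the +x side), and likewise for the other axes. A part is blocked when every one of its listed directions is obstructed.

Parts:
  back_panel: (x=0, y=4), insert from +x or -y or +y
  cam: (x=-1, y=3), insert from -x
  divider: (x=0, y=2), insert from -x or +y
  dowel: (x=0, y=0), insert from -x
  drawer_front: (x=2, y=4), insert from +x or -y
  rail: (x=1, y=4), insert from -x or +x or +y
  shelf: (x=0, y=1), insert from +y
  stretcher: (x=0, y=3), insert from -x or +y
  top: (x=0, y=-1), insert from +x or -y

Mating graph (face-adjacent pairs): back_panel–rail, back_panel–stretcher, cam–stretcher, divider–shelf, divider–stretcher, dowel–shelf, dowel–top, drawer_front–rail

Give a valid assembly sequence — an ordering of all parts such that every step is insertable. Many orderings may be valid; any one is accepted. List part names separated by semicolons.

1. dowel@(0, 0) [-x clear] — {dowel}
2. top@(0, -1) [+x clear] — {dowel, top}
3. shelf@(0, 1) [+y clear] — {dowel, shelf, top}
4. divider@(0, 2) [-x clear] — {divider, dowel, shelf, top}
5. stretcher@(0, 3) [-x clear] — {divider, dowel, shelf, stretcher, top}
6. cam@(-1, 3) [-x clear] — {cam, divider, dowel, shelf, stretcher, top}
7. back_panel@(0, 4) [+x clear] — {back_panel, cam, divider, dowel, shelf, stretcher, top}
8. rail@(1, 4) [+x clear] — {back_panel, cam, divider, dowel, rail, shelf, stretcher, top}
9. drawer_front@(2, 4) [+x clear] — {back_panel, cam, divider, dowel, drawer_front, rail, shelf, stretcher, top}

dowel; top; shelf; divider; stretcher; cam; back_panel; rail; drawer_front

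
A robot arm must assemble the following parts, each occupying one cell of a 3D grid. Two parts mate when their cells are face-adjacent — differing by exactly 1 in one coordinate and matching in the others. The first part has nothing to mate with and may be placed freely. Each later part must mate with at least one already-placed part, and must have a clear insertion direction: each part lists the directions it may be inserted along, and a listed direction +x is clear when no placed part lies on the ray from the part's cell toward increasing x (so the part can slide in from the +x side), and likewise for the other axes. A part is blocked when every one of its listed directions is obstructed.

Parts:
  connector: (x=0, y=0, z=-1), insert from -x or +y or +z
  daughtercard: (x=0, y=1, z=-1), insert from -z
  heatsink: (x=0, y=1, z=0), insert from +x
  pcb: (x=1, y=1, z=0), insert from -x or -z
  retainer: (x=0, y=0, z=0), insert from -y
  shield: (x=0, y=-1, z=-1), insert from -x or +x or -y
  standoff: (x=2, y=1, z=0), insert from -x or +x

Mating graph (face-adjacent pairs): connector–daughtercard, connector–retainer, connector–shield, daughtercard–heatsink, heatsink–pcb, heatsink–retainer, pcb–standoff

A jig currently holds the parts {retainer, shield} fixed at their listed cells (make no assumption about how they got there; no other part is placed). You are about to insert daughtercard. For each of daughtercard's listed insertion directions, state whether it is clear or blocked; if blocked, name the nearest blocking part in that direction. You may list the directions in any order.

-z: ray from daughtercard(0, 1, -1) has no placed part ⇒ clear

-z: clear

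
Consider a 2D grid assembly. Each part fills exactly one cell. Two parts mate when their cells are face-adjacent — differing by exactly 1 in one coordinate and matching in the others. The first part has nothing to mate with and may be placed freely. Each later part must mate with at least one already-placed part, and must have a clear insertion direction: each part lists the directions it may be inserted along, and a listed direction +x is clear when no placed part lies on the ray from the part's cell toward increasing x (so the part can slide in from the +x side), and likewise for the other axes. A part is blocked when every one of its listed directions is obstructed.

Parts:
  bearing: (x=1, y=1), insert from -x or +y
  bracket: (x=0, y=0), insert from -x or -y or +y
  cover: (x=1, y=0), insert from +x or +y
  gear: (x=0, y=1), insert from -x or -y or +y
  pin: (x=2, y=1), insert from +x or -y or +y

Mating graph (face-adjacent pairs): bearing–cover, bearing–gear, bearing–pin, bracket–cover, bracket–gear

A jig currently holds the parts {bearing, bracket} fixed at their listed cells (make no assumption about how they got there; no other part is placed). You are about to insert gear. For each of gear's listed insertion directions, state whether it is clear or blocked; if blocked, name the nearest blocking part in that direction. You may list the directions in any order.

+y: clear; -x: clear; -y: blocked by bracket

-x: ray from gear(0, 1) has no placed part ⇒ clear
-y: nearest on ray is bracket@(0, 0) ⇒ blocked
+y: ray from gear(0, 1) has no placed part ⇒ clear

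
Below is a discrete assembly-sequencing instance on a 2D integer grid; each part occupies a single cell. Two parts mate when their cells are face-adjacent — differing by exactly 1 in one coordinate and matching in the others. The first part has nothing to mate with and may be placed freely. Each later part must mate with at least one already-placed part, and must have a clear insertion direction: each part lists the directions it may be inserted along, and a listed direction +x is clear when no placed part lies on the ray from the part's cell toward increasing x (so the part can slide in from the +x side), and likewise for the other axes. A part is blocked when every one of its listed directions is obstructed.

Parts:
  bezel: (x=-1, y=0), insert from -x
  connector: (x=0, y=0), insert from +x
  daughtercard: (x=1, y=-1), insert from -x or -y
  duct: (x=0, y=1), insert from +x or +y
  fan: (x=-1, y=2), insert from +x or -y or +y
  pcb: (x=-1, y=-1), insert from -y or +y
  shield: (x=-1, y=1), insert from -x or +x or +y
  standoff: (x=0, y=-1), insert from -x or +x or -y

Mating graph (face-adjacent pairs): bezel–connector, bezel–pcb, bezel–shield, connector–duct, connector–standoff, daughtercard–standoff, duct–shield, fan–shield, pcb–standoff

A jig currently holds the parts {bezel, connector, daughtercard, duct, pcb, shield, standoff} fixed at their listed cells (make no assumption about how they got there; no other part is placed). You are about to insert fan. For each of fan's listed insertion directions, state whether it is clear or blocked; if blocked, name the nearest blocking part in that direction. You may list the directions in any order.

+x: ray from fan(-1, 2) has no placed part ⇒ clear
-y: nearest on ray is shield@(-1, 1) ⇒ blocked
+y: ray from fan(-1, 2) has no placed part ⇒ clear

+x: clear; +y: clear; -y: blocked by shield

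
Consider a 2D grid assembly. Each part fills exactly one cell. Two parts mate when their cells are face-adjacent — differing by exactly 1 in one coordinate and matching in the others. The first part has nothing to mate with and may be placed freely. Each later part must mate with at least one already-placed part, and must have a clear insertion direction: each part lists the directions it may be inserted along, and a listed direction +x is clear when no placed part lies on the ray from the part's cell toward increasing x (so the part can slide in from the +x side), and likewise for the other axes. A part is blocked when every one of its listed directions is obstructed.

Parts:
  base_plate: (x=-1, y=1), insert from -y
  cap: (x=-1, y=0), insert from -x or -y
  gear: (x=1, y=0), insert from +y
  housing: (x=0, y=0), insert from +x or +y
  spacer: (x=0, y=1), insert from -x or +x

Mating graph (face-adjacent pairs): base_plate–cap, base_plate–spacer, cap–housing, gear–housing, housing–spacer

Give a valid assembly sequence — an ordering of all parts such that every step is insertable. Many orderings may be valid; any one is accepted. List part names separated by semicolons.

1. base_plate@(-1, 1) [-y clear] — {base_plate}
2. spacer@(0, 1) [+x clear] — {base_plate, spacer}
3. housing@(0, 0) [+x clear] — {base_plate, housing, spacer}
4. gear@(1, 0) [+y clear] — {base_plate, gear, housing, spacer}
5. cap@(-1, 0) [-x clear] — {base_plate, cap, gear, housing, spacer}

base_plate; spacer; housing; gear; cap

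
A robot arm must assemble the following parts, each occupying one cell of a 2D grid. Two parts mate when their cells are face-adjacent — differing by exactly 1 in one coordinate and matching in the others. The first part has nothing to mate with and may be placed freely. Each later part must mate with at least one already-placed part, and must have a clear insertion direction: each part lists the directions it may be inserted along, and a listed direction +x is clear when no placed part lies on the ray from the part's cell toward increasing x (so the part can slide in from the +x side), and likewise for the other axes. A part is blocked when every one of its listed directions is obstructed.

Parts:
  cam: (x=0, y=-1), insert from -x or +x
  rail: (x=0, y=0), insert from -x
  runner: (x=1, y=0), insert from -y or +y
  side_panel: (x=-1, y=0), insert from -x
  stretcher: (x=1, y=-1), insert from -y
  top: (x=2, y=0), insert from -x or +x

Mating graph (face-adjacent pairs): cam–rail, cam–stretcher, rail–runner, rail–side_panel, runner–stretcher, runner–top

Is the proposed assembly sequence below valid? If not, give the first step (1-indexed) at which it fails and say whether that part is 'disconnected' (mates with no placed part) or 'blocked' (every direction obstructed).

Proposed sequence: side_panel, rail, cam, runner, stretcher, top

Invalid at step 2 (blocked)

1. side_panel@(-1, 0) [-x clear] — {side_panel}
2. rail@(0, 0) — -x all obstructed ⇒ blocked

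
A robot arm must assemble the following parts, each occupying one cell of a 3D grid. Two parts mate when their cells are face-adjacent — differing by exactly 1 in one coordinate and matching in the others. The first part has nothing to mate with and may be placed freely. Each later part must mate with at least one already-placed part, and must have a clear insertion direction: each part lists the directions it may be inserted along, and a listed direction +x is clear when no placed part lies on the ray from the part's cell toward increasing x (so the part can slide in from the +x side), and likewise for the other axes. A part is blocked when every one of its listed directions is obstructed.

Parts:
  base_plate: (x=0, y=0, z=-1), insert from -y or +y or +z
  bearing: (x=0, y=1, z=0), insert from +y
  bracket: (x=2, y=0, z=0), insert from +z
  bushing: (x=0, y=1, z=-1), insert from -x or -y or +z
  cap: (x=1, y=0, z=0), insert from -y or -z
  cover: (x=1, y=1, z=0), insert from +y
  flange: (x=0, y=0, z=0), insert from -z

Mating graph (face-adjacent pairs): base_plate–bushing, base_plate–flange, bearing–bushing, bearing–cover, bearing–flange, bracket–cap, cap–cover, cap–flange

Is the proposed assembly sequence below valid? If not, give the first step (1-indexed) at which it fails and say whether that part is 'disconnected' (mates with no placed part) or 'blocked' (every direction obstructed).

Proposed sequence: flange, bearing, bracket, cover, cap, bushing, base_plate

1. flange@(0, 0, 0) [-z clear] — {flange}
2. bearing@(0, 1, 0) [+y clear] — {bearing, flange}
3. bracket@(2, 0, 0) — no placed neighbour ⇒ disconnected

Invalid at step 3 (disconnected)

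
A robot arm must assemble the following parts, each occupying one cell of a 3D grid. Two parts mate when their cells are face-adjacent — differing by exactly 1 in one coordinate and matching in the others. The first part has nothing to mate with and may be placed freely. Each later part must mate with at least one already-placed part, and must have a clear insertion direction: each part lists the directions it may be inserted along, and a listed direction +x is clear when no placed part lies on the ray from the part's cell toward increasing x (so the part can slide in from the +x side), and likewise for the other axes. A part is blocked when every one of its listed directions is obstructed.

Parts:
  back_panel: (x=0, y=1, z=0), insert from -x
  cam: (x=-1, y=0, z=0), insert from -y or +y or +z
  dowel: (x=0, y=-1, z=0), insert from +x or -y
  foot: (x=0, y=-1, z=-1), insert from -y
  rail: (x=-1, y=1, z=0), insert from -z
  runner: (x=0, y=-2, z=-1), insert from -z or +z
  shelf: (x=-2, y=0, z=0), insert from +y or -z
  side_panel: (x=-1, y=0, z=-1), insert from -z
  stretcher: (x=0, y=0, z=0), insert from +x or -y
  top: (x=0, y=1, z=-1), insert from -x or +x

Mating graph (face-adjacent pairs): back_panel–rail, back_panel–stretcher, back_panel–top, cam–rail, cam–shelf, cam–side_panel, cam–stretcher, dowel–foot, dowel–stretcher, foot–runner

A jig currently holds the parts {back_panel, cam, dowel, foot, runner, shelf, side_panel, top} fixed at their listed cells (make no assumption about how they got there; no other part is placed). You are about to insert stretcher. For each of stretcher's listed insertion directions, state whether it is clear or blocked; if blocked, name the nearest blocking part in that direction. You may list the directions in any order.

+x: ray from stretcher(0, 0, 0) has no placed part ⇒ clear
-y: nearest on ray is dowel@(0, -1, 0) ⇒ blocked

+x: clear; -y: blocked by dowel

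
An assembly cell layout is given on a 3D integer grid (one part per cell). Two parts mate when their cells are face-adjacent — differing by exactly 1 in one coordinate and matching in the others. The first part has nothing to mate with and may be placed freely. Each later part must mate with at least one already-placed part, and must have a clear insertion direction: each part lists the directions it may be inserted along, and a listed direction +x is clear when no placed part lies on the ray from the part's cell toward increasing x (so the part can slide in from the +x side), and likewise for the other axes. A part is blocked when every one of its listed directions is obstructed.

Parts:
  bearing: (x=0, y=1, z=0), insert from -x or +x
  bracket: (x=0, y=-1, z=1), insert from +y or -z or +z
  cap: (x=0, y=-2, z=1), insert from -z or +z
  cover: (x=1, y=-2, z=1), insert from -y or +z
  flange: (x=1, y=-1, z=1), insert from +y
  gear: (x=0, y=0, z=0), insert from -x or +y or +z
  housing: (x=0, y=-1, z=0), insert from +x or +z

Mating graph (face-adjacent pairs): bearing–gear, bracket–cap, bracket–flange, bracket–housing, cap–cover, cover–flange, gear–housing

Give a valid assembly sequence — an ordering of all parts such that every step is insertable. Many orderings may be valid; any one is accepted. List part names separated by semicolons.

bracket; cap; cover; housing; gear; bearing; flange

1. bracket@(0, -1, 1) [+y clear] — {bracket}
2. cap@(0, -2, 1) [-z clear] — {bracket, cap}
3. cover@(1, -2, 1) [-y clear] — {bracket, cap, cover}
4. housing@(0, -1, 0) [+x clear] — {bracket, cap, cover, housing}
5. gear@(0, 0, 0) [-x clear] — {bracket, cap, cover, gear, housing}
6. bearing@(0, 1, 0) [-x clear] — {bearing, bracket, cap, cover, gear, housing}
7. flange@(1, -1, 1) [+y clear] — {bearing, bracket, cap, cover, flange, gear, housing}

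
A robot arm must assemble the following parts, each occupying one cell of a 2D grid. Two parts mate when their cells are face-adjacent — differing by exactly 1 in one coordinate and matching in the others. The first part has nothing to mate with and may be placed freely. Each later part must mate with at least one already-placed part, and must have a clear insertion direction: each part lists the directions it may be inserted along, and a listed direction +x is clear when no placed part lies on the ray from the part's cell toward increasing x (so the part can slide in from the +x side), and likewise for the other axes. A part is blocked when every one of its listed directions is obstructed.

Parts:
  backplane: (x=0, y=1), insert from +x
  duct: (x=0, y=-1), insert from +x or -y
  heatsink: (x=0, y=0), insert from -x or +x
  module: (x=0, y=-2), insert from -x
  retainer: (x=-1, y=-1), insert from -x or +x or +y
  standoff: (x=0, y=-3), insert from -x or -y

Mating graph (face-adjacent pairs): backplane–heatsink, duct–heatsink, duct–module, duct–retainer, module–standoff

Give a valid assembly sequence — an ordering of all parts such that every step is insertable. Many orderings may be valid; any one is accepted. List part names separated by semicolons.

module; standoff; duct; retainer; heatsink; backplane

1. module@(0, -2) [-x clear] — {module}
2. standoff@(0, -3) [-x clear] — {module, standoff}
3. duct@(0, -1) [+x clear] — {duct, module, standoff}
4. retainer@(-1, -1) [-x clear] — {duct, module, retainer, standoff}
5. heatsink@(0, 0) [-x clear] — {duct, heatsink, module, retainer, standoff}
6. backplane@(0, 1) [+x clear] — {backplane, duct, heatsink, module, retainer, standoff}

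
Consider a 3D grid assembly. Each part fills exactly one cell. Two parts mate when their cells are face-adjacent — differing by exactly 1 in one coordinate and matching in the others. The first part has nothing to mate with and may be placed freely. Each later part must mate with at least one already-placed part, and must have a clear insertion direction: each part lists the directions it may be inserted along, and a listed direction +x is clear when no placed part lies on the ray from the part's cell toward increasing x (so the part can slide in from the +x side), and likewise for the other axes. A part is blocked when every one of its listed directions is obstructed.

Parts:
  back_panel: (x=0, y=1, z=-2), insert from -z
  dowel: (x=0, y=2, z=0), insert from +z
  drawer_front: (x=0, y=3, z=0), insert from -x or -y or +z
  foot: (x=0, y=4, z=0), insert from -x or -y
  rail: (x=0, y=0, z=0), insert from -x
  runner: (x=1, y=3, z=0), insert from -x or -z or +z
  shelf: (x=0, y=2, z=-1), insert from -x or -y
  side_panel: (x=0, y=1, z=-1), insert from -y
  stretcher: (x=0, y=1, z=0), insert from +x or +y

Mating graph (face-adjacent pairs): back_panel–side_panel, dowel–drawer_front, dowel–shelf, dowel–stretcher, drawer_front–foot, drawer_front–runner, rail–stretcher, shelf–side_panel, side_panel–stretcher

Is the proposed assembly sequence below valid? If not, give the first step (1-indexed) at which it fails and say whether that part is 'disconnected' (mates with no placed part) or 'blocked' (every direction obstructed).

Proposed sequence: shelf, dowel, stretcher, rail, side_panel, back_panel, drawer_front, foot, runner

1. shelf@(0, 2, -1) [-x clear] — {shelf}
2. dowel@(0, 2, 0) [+z clear] — {dowel, shelf}
3. stretcher@(0, 1, 0) [+x clear] — {dowel, shelf, stretcher}
4. rail@(0, 0, 0) [-x clear] — {dowel, rail, shelf, stretcher}
5. side_panel@(0, 1, -1) [-y clear] — {dowel, rail, shelf, side_panel, stretcher}
6. back_panel@(0, 1, -2) [-z clear] — {back_panel, dowel, rail, shelf, side_panel, stretcher}
7. drawer_front@(0, 3, 0) [-x clear] — {back_panel, dowel, drawer_front, rail, shelf, side_panel, stretcher}
8. foot@(0, 4, 0) [-x clear] — {back_panel, dowel, drawer_front, foot, rail, shelf, side_panel, stretcher}
9. runner@(1, 3, 0) [-z clear] — {back_panel, dowel, drawer_front, foot, rail, runner, shelf, side_panel, stretcher}

Valid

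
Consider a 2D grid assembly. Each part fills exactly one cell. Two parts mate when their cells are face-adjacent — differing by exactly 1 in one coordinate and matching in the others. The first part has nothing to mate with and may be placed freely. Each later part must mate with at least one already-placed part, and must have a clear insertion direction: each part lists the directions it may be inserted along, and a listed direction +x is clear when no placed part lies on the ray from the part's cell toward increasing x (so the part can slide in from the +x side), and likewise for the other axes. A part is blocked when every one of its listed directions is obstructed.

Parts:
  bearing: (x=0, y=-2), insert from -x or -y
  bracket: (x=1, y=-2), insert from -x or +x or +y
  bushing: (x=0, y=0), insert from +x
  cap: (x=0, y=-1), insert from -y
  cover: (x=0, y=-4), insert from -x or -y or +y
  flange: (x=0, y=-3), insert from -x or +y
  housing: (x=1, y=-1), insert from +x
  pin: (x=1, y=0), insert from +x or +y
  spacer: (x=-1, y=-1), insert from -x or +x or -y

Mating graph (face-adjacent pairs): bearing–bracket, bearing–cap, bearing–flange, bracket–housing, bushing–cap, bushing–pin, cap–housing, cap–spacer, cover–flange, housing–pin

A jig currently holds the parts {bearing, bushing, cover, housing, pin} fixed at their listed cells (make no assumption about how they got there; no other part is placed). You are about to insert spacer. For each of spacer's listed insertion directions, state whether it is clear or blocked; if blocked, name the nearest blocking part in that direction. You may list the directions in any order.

+x: blocked by housing; -x: clear; -y: clear

-x: ray from spacer(-1, -1) has no placed part ⇒ clear
+x: nearest on ray is housing@(1, -1) ⇒ blocked
-y: ray from spacer(-1, -1) has no placed part ⇒ clear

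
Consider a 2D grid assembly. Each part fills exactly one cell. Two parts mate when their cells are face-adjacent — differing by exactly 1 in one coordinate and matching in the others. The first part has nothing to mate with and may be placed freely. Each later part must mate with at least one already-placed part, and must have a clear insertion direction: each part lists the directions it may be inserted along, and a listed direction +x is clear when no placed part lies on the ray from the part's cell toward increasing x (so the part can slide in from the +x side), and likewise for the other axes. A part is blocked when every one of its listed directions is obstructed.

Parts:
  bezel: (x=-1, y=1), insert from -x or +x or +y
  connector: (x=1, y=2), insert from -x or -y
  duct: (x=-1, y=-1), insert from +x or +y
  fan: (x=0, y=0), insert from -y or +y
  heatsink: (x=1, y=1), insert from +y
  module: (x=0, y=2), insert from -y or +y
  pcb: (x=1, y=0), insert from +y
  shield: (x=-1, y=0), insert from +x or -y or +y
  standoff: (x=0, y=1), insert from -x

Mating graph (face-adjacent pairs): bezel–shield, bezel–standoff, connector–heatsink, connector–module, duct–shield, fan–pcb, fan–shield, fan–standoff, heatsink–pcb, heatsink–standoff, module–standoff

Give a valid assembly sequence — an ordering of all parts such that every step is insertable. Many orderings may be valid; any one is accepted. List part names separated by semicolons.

1. fan@(0, 0) [-y clear] — {fan}
2. shield@(-1, 0) [-y clear] — {fan, shield}
3. pcb@(1, 0) [+y clear] — {fan, pcb, shield}
4. heatsink@(1, 1) [+y clear] — {fan, heatsink, pcb, shield}
5. connector@(1, 2) [-x clear] — {connector, fan, heatsink, pcb, shield}
6. module@(0, 2) [+y clear] — {connector, fan, heatsink, module, pcb, shield}
7. duct@(-1, -1) [+x clear] — {connector, duct, fan, heatsink, module, pcb, shield}
8. standoff@(0, 1) [-x clear] — {connector, duct, fan, heatsink, module, pcb, shield, standoff}
9. bezel@(-1, 1) [-x clear] — {bezel, connector, duct, fan, heatsink, module, pcb, shield, standoff}

fan; shield; pcb; heatsink; connector; module; duct; standoff; bezel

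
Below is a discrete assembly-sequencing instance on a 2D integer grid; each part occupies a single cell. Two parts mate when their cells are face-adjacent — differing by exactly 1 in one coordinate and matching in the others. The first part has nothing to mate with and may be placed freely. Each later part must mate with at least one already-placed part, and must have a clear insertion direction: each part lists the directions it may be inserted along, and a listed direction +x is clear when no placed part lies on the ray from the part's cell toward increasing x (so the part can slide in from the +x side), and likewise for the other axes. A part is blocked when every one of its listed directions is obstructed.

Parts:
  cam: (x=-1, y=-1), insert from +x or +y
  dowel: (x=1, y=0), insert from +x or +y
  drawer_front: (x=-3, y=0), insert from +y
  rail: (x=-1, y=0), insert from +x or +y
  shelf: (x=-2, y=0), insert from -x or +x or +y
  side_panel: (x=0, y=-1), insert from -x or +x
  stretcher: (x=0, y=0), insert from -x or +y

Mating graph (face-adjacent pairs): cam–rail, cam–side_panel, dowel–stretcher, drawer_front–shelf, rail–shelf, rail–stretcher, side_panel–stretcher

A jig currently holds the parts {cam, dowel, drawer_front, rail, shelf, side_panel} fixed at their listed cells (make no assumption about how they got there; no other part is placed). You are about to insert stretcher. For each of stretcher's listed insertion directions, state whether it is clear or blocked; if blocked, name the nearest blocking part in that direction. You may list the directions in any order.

+y: clear; -x: blocked by rail

-x: nearest on ray is rail@(-1, 0) ⇒ blocked
+y: ray from stretcher(0, 0) has no placed part ⇒ clear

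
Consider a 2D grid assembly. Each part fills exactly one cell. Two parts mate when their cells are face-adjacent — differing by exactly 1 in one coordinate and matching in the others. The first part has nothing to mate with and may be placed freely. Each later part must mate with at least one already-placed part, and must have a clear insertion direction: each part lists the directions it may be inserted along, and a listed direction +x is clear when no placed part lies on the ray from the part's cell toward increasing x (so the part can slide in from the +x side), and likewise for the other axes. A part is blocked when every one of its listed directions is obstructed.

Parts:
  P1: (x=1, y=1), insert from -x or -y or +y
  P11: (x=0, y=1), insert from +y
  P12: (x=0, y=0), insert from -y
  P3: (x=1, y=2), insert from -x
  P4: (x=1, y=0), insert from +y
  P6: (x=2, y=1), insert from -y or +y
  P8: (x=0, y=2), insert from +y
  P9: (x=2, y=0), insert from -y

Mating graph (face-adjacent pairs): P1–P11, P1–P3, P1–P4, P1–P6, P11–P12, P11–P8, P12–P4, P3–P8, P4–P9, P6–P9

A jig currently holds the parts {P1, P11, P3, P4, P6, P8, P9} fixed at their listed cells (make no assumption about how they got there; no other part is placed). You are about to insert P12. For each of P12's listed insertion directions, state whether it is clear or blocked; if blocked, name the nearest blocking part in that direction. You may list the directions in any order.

-y: ray from P12(0, 0) has no placed part ⇒ clear

-y: clear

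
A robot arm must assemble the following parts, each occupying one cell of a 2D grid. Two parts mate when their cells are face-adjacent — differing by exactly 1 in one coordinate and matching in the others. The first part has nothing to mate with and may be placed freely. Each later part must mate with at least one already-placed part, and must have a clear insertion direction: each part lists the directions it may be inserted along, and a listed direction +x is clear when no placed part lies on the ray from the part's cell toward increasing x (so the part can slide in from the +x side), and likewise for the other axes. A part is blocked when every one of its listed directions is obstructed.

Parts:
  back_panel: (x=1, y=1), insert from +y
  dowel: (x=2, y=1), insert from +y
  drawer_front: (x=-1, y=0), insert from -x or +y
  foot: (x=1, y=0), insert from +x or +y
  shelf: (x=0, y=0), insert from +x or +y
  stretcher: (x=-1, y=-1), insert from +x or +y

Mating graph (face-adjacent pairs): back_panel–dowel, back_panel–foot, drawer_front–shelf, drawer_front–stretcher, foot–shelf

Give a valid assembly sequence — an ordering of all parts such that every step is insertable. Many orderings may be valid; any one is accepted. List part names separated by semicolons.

shelf; foot; back_panel; dowel; drawer_front; stretcher

1. shelf@(0, 0) [+x clear] — {shelf}
2. foot@(1, 0) [+x clear] — {foot, shelf}
3. back_panel@(1, 1) [+y clear] — {back_panel, foot, shelf}
4. dowel@(2, 1) [+y clear] — {back_panel, dowel, foot, shelf}
5. drawer_front@(-1, 0) [-x clear] — {back_panel, dowel, drawer_front, foot, shelf}
6. stretcher@(-1, -1) [+x clear] — {back_panel, dowel, drawer_front, foot, shelf, stretcher}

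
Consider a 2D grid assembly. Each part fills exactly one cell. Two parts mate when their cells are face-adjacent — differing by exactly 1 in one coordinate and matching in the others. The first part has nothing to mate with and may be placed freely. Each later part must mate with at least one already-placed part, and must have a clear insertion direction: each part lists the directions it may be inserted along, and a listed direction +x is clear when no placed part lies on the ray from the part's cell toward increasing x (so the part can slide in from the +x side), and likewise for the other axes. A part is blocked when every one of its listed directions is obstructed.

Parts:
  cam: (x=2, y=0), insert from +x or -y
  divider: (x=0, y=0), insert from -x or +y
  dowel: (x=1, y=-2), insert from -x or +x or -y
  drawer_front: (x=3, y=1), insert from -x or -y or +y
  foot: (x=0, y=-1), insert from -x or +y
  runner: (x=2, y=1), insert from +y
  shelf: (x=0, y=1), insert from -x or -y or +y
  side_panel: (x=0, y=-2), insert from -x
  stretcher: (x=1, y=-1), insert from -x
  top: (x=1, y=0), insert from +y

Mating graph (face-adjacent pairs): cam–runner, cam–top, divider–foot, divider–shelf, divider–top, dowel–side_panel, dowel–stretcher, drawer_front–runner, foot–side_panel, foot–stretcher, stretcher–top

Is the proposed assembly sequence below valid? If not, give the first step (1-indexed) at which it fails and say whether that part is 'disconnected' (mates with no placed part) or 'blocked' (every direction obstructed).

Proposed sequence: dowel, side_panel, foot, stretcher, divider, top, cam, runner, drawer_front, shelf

1. dowel@(1, -2) [-x clear] — {dowel}
2. side_panel@(0, -2) [-x clear] — {dowel, side_panel}
3. foot@(0, -1) [-x clear] — {dowel, foot, side_panel}
4. stretcher@(1, -1) — -x all obstructed ⇒ blocked

Invalid at step 4 (blocked)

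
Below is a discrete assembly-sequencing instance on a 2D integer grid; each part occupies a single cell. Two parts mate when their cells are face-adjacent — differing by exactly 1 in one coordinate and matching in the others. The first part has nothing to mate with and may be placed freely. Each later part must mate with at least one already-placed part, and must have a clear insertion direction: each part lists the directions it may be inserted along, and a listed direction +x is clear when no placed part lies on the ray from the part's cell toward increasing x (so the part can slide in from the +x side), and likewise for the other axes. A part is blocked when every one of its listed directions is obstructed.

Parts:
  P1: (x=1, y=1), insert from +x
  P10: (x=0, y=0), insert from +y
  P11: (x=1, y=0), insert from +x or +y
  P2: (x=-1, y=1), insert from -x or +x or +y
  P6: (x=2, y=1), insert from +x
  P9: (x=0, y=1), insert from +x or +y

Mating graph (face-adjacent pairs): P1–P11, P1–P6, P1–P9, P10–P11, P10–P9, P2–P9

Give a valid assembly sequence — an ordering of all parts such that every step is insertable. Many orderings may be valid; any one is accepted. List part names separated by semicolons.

P10; P11; P9; P2; P1; P6

1. P10@(0, 0) [+y clear] — {P10}
2. P11@(1, 0) [+x clear] — {P10, P11}
3. P9@(0, 1) [+x clear] — {P10, P11, P9}
4. P2@(-1, 1) [-x clear] — {P10, P11, P2, P9}
5. P1@(1, 1) [+x clear] — {P1, P10, P11, P2, P9}
6. P6@(2, 1) [+x clear] — {P1, P10, P11, P2, P6, P9}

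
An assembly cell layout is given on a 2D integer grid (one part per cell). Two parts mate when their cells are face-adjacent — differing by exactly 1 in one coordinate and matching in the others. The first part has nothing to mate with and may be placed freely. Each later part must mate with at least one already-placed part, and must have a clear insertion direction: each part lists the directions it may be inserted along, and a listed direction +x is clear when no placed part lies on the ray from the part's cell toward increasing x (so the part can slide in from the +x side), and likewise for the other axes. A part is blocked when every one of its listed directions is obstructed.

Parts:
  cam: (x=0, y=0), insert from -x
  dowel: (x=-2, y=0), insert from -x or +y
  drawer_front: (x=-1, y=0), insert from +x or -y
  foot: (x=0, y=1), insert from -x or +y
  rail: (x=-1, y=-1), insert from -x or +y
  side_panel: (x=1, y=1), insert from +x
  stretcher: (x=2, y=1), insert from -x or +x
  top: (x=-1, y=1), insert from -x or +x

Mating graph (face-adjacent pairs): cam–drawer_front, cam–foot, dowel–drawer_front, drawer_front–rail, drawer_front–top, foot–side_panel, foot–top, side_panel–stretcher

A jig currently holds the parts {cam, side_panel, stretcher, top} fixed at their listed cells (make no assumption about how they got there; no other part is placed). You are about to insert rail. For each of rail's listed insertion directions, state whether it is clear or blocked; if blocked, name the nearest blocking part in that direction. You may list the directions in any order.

-x: ray from rail(-1, -1) has no placed part ⇒ clear
+y: nearest on ray is top@(-1, 1) ⇒ blocked

+y: blocked by top; -x: clear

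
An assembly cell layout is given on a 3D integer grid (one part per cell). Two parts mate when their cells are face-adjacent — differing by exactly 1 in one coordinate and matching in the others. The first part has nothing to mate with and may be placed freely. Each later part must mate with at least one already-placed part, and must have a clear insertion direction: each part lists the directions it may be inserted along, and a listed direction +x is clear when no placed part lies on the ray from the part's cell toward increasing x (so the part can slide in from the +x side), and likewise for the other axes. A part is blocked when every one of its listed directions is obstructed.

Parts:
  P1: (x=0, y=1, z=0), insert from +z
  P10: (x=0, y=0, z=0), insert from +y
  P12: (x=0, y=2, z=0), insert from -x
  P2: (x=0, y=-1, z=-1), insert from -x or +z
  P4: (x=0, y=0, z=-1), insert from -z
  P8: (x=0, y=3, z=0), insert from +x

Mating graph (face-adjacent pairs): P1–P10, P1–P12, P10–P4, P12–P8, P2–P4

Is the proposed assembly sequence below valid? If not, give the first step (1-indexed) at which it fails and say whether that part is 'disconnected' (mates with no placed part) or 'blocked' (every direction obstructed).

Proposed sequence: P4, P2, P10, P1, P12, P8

1. P4@(0, 0, -1) [-z clear] — {P4}
2. P2@(0, -1, -1) [-x clear] — {P2, P4}
3. P10@(0, 0, 0) [+y clear] — {P10, P2, P4}
4. P1@(0, 1, 0) [+z clear] — {P1, P10, P2, P4}
5. P12@(0, 2, 0) [-x clear] — {P1, P10, P12, P2, P4}
6. P8@(0, 3, 0) [+x clear] — {P1, P10, P12, P2, P4, P8}

Valid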